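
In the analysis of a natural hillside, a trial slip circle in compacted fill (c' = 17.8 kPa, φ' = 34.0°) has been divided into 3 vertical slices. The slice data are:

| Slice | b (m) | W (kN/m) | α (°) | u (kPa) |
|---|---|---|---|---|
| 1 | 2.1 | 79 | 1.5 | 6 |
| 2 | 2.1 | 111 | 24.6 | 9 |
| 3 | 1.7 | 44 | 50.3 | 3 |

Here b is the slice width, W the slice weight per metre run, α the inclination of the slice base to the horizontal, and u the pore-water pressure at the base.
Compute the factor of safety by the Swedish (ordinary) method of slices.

FS = 2.90

Ordinary method of slices: FS = Σ[c'·Δl_i + (W_i cosα_i − u_i·Δl_i)·tanφ'] / Σ W_i sinα_i, with Δl_i = b_i / cosα_i.
Slice 1: Δl = 2.1/cos1.5° = 2.101 m; N'_1 = 79·cos1.5° − 6·2.101 = 66.4; c'Δl = 37.39; W sinα = 2.1
Slice 2: Δl = 2.1/cos24.6° = 2.310 m; N'_2 = 111·cos24.6° − 9·2.310 = 80.1; c'Δl = 41.11; W sinα = 46.2
Slice 3: Δl = 1.7/cos50.3° = 2.661 m; N'_3 = 44·cos50.3° − 3·2.661 = 20.1; c'Δl = 47.37; W sinα = 33.9
Σc'Δl = 125.9 kN/m; ΣN' = 166.6 kN/m; ΣW sinα = 82.1 kN/m
Resisting = 125.9 + 166.6·tan34.0° = 125.9 + 112.4 = 238.3 kN/m
FS = 238.3 / 82.1 = 2.901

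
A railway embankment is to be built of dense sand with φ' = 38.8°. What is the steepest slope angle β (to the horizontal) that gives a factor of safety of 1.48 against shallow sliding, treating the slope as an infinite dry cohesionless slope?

For an infinite dry cohesionless slope FS = tanφ'/tanβ, so tanβ = tanφ' / FS.
tanβ = tan38.8° / 1.48 = 0.8040 / 1.48 = 0.5433
β = arctan(0.5433) = 28.51°

β = 28.5°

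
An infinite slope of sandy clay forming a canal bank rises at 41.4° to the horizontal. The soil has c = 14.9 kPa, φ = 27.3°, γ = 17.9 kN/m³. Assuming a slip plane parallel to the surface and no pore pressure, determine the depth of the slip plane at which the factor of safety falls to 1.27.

z = 2.45 m

Setting FS = 1.27 in FS = [c + γz cos²β tanφ] / [γz sinβ cosβ] and solving for z:
z = c / [γ cosβ (FS·sinβ − cosβ·tanφ)]
  = 14.9 / [17.9·cos41.4°·(1.27·sin41.4° − cos41.4°·tan27.3°)]
  = 14.9 / [17.9·0.7501·(1.27·0.6613 − 0.7501·0.5161)]
  = 14.9 / 6.0785 = 2.451 m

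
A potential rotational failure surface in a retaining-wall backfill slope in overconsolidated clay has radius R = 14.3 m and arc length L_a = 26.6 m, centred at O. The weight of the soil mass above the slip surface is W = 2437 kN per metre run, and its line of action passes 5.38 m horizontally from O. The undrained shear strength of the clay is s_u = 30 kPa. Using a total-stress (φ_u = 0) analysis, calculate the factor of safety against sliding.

FS = 0.87

Taking moments about the centre O, the resisting moment is provided by the undrained shear strength acting along the arc:
M_R = s_u·L_a·R = 30·26.60·14.3 = 11411.4 kN·m/m
M_D = W·d = 2437·5.38 = 13111.1 kN·m/m
FS = M_R / M_D = 11411.4 / 13111.1 = 0.870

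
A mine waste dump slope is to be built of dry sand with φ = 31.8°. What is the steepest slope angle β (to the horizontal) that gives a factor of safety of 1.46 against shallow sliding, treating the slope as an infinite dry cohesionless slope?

For an infinite dry cohesionless slope FS = tanφ/tanβ, so tanβ = tanφ / FS.
tanβ = tan31.8° / 1.46 = 0.6200 / 1.46 = 0.4247
β = arctan(0.4247) = 23.01°

β = 23.0°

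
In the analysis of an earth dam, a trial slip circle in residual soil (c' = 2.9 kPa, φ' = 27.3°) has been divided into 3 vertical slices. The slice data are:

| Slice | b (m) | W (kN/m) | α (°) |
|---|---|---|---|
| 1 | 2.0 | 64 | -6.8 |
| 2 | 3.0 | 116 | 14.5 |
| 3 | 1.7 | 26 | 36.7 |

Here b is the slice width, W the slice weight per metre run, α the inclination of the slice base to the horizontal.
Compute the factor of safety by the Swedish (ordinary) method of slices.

Ordinary method of slices: FS = Σ[c'·Δl_i + (W_i cosα_i)·tanφ'] / Σ W_i sinα_i, with Δl_i = b_i / cosα_i.
Slice 1: Δl = 2.0/cos(-6.8°) = 2.014 m; N'_1 = 64·cos(-6.8°) = 63.5; c'Δl = 5.84; W sinα = -7.6
Slice 2: Δl = 3.0/cos14.5° = 3.099 m; N'_2 = 116·cos14.5° = 112.3; c'Δl = 8.99; W sinα = 29.0
Slice 3: Δl = 1.7/cos36.7° = 2.120 m; N'_3 = 26·cos36.7° = 20.8; c'Δl = 6.15; W sinα = 15.5
Σc'Δl = 21.0 kN/m; ΣN' = 196.7 kN/m; ΣW sinα = 37.0 kN/m
Resisting = 21.0 + 196.7·tan27.3° = 21.0 + 101.5 = 122.5 kN/m
FS = 122.5 / 37.0 = 3.310

FS = 3.31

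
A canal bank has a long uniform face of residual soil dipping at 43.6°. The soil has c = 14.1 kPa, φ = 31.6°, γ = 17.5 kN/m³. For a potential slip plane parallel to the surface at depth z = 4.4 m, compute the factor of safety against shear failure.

FS = 1.01

For an infinite slope with a slip plane parallel to the surface (no pore pressure): FS = [c + γz cos²β tanφ] / [γz sinβ cosβ].
γz = 17.5·4.4 = 77.00 kN/m²
Numerator = 14.1 + 77.00·cos²43.6°·tan31.6° = 14.1 + 77.00·0.5244·0.6152 = 38.942 kPa
Denominator = 77.00·sin43.6°·cos43.6° = 77.00·0.6896·0.7242 = 38.454 kPa
FS = 38.942 / 38.454 = 1.013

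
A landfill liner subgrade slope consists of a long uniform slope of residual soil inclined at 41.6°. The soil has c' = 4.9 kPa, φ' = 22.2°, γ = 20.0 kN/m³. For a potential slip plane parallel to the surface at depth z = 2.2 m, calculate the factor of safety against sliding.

For an infinite slope with a slip plane parallel to the surface (no pore pressure): FS = [c' + γz cos²β tanφ'] / [γz sinβ cosβ].
γz = 20.0·2.2 = 44.00 kN/m²
Numerator = 4.9 + 44.00·cos²41.6°·tan22.2° = 4.9 + 44.00·0.5592·0.4081 = 14.941 kPa
Denominator = 44.00·sin41.6°·cos41.6° = 44.00·0.6639·0.7478 = 21.845 kPa
FS = 14.941 / 21.845 = 0.684

FS = 0.68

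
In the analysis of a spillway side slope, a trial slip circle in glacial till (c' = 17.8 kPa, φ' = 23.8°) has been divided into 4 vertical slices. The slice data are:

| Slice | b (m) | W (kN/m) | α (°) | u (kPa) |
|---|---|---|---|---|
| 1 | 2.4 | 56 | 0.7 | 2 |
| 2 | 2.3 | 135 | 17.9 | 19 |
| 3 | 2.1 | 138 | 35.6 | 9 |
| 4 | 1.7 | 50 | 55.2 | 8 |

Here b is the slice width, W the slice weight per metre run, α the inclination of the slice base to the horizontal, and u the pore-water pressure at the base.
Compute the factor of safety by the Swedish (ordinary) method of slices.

Ordinary method of slices: FS = Σ[c'·Δl_i + (W_i cosα_i − u_i·Δl_i)·tanφ'] / Σ W_i sinα_i, with Δl_i = b_i / cosα_i.
Slice 1: Δl = 2.4/cos0.7° = 2.400 m; N'_1 = 56·cos0.7° − 2·2.400 = 51.2; c'Δl = 42.72; W sinα = 0.7
Slice 2: Δl = 2.3/cos17.9° = 2.417 m; N'_2 = 135·cos17.9° − 19·2.417 = 82.5; c'Δl = 43.02; W sinα = 41.5
Slice 3: Δl = 2.1/cos35.6° = 2.583 m; N'_3 = 138·cos35.6° − 9·2.583 = 89.0; c'Δl = 45.97; W sinα = 80.3
Slice 4: Δl = 1.7/cos55.2° = 2.979 m; N'_4 = 50·cos55.2° − 8·2.979 = 4.7; c'Δl = 53.02; W sinα = 41.1
Σc'Δl = 184.7 kN/m; ΣN' = 227.4 kN/m; ΣW sinα = 163.6 kN/m
Resisting = 184.7 + 227.4·tan23.8° = 184.7 + 100.3 = 285.0 kN/m
FS = 285.0 / 163.6 = 1.743

FS = 1.74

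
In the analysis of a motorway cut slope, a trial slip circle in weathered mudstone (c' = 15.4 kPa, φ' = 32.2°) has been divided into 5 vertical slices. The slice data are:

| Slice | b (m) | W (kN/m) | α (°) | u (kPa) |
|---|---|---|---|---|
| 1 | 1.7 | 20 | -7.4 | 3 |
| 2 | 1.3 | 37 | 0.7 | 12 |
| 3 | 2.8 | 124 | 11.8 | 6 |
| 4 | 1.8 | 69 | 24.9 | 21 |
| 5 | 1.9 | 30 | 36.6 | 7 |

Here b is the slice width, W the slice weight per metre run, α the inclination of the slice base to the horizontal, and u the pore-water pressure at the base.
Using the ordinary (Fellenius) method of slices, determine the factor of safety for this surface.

Ordinary method of slices: FS = Σ[c'·Δl_i + (W_i cosα_i − u_i·Δl_i)·tanφ'] / Σ W_i sinα_i, with Δl_i = b_i / cosα_i.
Slice 1: Δl = 1.7/cos(-7.4°) = 1.714 m; N'_1 = 20·cos(-7.4°) − 3·1.714 = 14.7; c'Δl = 26.40; W sinα = -2.6
Slice 2: Δl = 1.3/cos0.7° = 1.300 m; N'_2 = 37·cos0.7° − 12·1.300 = 21.4; c'Δl = 20.02; W sinα = 0.5
Slice 3: Δl = 2.8/cos11.8° = 2.860 m; N'_3 = 124·cos11.8° − 6·2.860 = 104.2; c'Δl = 44.05; W sinα = 25.4
Slice 4: Δl = 1.8/cos24.9° = 1.984 m; N'_4 = 69·cos24.9° − 21·1.984 = 20.9; c'Δl = 30.56; W sinα = 29.1
Slice 5: Δl = 1.9/cos36.6° = 2.367 m; N'_5 = 30·cos36.6° − 7·2.367 = 7.5; c'Δl = 36.45; W sinα = 17.9
Σc'Δl = 157.5 kN/m; ΣN' = 168.7 kN/m; ΣW sinα = 70.2 kN/m
Resisting = 157.5 + 168.7·tan32.2° = 157.5 + 106.3 = 263.7 kN/m
FS = 263.7 / 70.2 = 3.758

FS = 3.76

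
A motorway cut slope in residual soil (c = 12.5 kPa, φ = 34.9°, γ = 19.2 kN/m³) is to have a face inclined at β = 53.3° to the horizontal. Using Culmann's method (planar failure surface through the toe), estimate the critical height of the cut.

Culmann's analysis gives the critical failure plane at α_cr = (β + φ)/2 = (53.3 + 34.9)/2 = 44.1°, and the critical height
H_c = (4c/γ) · sinβ cosφ / [1 − cos(β − φ)]
    = (4·12.5/19.2) · sin53.3°·cos34.9° / [1 − cos(18.4°)]
    = 2.604 · 0.8018·0.8202 / [1 − 0.9489]
    = 2.604 · 0.6576 / 0.0511
    = 33.50 m

H_c = 33.50 m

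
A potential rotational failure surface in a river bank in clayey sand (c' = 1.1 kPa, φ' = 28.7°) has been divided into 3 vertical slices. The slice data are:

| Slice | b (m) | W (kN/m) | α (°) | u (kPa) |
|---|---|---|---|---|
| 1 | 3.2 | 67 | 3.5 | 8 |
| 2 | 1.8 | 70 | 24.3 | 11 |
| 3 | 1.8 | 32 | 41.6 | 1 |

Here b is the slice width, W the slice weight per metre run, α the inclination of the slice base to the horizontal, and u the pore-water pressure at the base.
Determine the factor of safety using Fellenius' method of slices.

FS = 1.21

Ordinary method of slices: FS = Σ[c'·Δl_i + (W_i cosα_i − u_i·Δl_i)·tanφ'] / Σ W_i sinα_i, with Δl_i = b_i / cosα_i.
Slice 1: Δl = 3.2/cos3.5° = 3.206 m; N'_1 = 67·cos3.5° − 8·3.206 = 41.2; c'Δl = 3.53; W sinα = 4.1
Slice 2: Δl = 1.8/cos24.3° = 1.975 m; N'_2 = 70·cos24.3° − 11·1.975 = 42.1; c'Δl = 2.17; W sinα = 28.8
Slice 3: Δl = 1.8/cos41.6° = 2.407 m; N'_3 = 32·cos41.6° − 1·2.407 = 21.5; c'Δl = 2.65; W sinα = 21.2
Σc'Δl = 8.3 kN/m; ΣN' = 104.8 kN/m; ΣW sinα = 54.1 kN/m
Resisting = 8.3 + 104.8·tan28.7° = 8.3 + 57.4 = 65.7 kN/m
FS = 65.7 / 54.1 = 1.214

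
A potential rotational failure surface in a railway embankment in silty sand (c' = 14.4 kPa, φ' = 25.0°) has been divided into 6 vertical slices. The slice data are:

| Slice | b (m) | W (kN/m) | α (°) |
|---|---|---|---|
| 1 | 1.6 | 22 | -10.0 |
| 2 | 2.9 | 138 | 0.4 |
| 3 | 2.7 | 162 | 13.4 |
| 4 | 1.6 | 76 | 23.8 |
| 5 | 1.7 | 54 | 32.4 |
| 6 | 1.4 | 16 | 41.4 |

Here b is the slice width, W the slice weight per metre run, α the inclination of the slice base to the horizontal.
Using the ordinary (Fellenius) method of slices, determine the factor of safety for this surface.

FS = 3.75

Ordinary method of slices: FS = Σ[c'·Δl_i + (W_i cosα_i)·tanφ'] / Σ W_i sinα_i, with Δl_i = b_i / cosα_i.
Slice 1: Δl = 1.6/cos(-10.0°) = 1.625 m; N'_1 = 22·cos(-10.0°) = 21.7; c'Δl = 23.40; W sinα = -3.8
Slice 2: Δl = 2.9/cos0.4° = 2.900 m; N'_2 = 138·cos0.4° = 138.0; c'Δl = 41.76; W sinα = 1.0
Slice 3: Δl = 2.7/cos13.4° = 2.776 m; N'_3 = 162·cos13.4° = 157.6; c'Δl = 39.97; W sinα = 37.5
Slice 4: Δl = 1.6/cos23.8° = 1.749 m; N'_4 = 76·cos23.8° = 69.5; c'Δl = 25.18; W sinα = 30.7
Slice 5: Δl = 1.7/cos32.4° = 2.013 m; N'_5 = 54·cos32.4° = 45.6; c'Δl = 28.99; W sinα = 28.9
Slice 6: Δl = 1.4/cos41.4° = 1.866 m; N'_6 = 16·cos41.4° = 12.0; c'Δl = 26.88; W sinα = 10.6
Σc'Δl = 186.2 kN/m; ΣN' = 444.4 kN/m; ΣW sinα = 104.9 kN/m
Resisting = 186.2 + 444.4·tan25.0° = 186.2 + 207.2 = 393.4 kN/m
FS = 393.4 / 104.9 = 3.751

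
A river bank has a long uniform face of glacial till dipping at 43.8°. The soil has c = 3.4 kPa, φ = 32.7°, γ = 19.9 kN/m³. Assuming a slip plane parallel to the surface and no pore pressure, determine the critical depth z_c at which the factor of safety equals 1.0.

z_c = 1.03 m

Setting FS = 1.00 in FS = [c + γz cos²β tanφ] / [γz sinβ cosβ] and solving for z:
z = c / [γ cosβ (FS·sinβ − cosβ·tanφ)]
  = 3.4 / [19.9·cos43.8°·(1.00·sin43.8° − cos43.8°·tan32.7°)]
  = 3.4 / [19.9·0.7218·(1.00·0.6921 − 0.7218·0.6420)]
  = 3.4 / 3.2860 = 1.035 m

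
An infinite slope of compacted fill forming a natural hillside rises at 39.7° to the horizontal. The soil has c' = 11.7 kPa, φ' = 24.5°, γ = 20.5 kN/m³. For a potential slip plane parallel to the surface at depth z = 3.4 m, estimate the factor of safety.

FS = 0.89

For an infinite slope with a slip plane parallel to the surface (no pore pressure): FS = [c' + γz cos²β tanφ'] / [γz sinβ cosβ].
γz = 20.5·3.4 = 69.70 kN/m²
Numerator = 11.7 + 69.70·cos²39.7°·tan24.5° = 11.7 + 69.70·0.5920·0.4557 = 30.504 kPa
Denominator = 69.70·sin39.7°·cos39.7° = 69.70·0.6388·0.7694 = 34.255 kPa
FS = 30.504 / 34.255 = 0.890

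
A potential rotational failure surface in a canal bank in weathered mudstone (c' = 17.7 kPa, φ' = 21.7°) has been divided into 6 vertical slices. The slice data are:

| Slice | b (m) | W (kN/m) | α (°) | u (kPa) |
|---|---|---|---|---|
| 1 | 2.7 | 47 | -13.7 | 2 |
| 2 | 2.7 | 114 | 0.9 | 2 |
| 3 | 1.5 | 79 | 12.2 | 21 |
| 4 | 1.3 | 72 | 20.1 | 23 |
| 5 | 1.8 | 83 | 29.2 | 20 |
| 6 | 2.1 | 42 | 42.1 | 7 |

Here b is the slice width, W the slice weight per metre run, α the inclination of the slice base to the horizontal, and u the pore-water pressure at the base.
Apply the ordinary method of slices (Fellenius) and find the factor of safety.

Ordinary method of slices: FS = Σ[c'·Δl_i + (W_i cosα_i − u_i·Δl_i)·tanφ'] / Σ W_i sinα_i, with Δl_i = b_i / cosα_i.
Slice 1: Δl = 2.7/cos(-13.7°) = 2.779 m; N'_1 = 47·cos(-13.7°) − 2·2.779 = 40.1; c'Δl = 49.19; W sinα = -11.1
Slice 2: Δl = 2.7/cos0.9° = 2.700 m; N'_2 = 114·cos0.9° − 2·2.700 = 108.6; c'Δl = 47.80; W sinα = 1.8
Slice 3: Δl = 1.5/cos12.2° = 1.535 m; N'_3 = 79·cos12.2° − 21·1.535 = 45.0; c'Δl = 27.16; W sinα = 16.7
Slice 4: Δl = 1.3/cos20.1° = 1.384 m; N'_4 = 72·cos20.1° − 23·1.384 = 35.8; c'Δl = 24.50; W sinα = 24.7
Slice 5: Δl = 1.8/cos29.2° = 2.062 m; N'_5 = 83·cos29.2° − 20·2.062 = 31.2; c'Δl = 36.50; W sinα = 40.5
Slice 6: Δl = 2.1/cos42.1° = 2.830 m; N'_6 = 42·cos42.1° − 7·2.830 = 11.4; c'Δl = 50.10; W sinα = 28.2
Σc'Δl = 235.2 kN/m; ΣN' = 272.0 kN/m; ΣW sinα = 100.7 kN/m
Resisting = 235.2 + 272.0·tan21.7° = 235.2 + 108.2 = 343.5 kN/m
FS = 343.5 / 100.7 = 3.409

FS = 3.41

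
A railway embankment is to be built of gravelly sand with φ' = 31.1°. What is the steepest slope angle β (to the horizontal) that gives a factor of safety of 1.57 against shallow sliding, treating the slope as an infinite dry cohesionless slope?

For an infinite dry cohesionless slope FS = tanφ'/tanβ, so tanβ = tanφ' / FS.
tanβ = tan31.1° / 1.57 = 0.6032 / 1.57 = 0.3842
β = arctan(0.3842) = 21.02°

β = 21.0°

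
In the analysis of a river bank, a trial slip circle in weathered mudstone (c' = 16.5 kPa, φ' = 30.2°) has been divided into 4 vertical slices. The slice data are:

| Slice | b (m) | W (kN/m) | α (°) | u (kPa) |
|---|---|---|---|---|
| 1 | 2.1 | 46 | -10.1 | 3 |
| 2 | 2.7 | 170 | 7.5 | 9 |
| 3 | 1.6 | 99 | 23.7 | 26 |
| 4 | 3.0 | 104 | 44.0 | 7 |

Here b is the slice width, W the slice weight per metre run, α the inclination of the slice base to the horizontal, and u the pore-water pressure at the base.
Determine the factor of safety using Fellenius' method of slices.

Ordinary method of slices: FS = Σ[c'·Δl_i + (W_i cosα_i − u_i·Δl_i)·tanφ'] / Σ W_i sinα_i, with Δl_i = b_i / cosα_i.
Slice 1: Δl = 2.1/cos(-10.1°) = 2.133 m; N'_1 = 46·cos(-10.1°) − 3·2.133 = 38.9; c'Δl = 35.20; W sinα = -8.1
Slice 2: Δl = 2.7/cos7.5° = 2.723 m; N'_2 = 170·cos7.5° − 9·2.723 = 144.0; c'Δl = 44.93; W sinα = 22.2
Slice 3: Δl = 1.6/cos23.7° = 1.747 m; N'_3 = 99·cos23.7° − 26·1.747 = 45.2; c'Δl = 28.83; W sinα = 39.8
Slice 4: Δl = 3.0/cos44.0° = 4.170 m; N'_4 = 104·cos44.0° − 7·4.170 = 45.6; c'Δl = 68.81; W sinα = 72.2
Σc'Δl = 177.8 kN/m; ΣN' = 273.8 kN/m; ΣW sinα = 126.2 kN/m
Resisting = 177.8 + 273.8·tan30.2° = 177.8 + 159.3 = 337.1 kN/m
FS = 337.1 / 126.2 = 2.672

FS = 2.67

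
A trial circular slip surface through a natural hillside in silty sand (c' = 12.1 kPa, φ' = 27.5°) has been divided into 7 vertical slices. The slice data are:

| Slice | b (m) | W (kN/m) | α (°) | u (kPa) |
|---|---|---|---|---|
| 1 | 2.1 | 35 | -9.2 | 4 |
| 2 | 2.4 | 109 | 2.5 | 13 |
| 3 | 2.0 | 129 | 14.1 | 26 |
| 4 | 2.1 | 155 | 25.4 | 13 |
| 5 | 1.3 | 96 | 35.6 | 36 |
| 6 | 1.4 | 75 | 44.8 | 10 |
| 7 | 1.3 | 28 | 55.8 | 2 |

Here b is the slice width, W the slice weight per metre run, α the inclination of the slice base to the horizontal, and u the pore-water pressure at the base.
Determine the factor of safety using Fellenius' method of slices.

Ordinary method of slices: FS = Σ[c'·Δl_i + (W_i cosα_i − u_i·Δl_i)·tanφ'] / Σ W_i sinα_i, with Δl_i = b_i / cosα_i.
Slice 1: Δl = 2.1/cos(-9.2°) = 2.127 m; N'_1 = 35·cos(-9.2°) − 4·2.127 = 26.0; c'Δl = 25.74; W sinα = -5.6
Slice 2: Δl = 2.4/cos2.5° = 2.402 m; N'_2 = 109·cos2.5° − 13·2.402 = 77.7; c'Δl = 29.07; W sinα = 4.8
Slice 3: Δl = 2.0/cos14.1° = 2.062 m; N'_3 = 129·cos14.1° − 26·2.062 = 71.5; c'Δl = 24.95; W sinα = 31.4
Slice 4: Δl = 2.1/cos25.4° = 2.325 m; N'_4 = 155·cos25.4° − 13·2.325 = 109.8; c'Δl = 28.13; W sinα = 66.5
Slice 5: Δl = 1.3/cos35.6° = 1.599 m; N'_5 = 96·cos35.6° − 36·1.599 = 20.5; c'Δl = 19.35; W sinα = 55.9
Slice 6: Δl = 1.4/cos44.8° = 1.973 m; N'_6 = 75·cos44.8° − 10·1.973 = 33.5; c'Δl = 23.87; W sinα = 52.8
Slice 7: Δl = 1.3/cos55.8° = 2.313 m; N'_7 = 28·cos55.8° − 2·2.313 = 11.1; c'Δl = 27.99; W sinα = 23.2
Σc'Δl = 179.1 kN/m; ΣN' = 350.1 kN/m; ΣW sinα = 229.0 kN/m
Resisting = 179.1 + 350.1·tan27.5° = 179.1 + 182.3 = 361.3 kN/m
FS = 361.3 / 229.0 = 1.578

FS = 1.58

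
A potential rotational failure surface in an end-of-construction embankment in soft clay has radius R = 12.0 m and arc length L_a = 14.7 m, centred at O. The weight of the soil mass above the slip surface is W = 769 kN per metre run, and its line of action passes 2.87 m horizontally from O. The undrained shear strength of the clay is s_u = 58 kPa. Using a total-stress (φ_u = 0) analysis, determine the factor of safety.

Taking moments about the centre O, the resisting moment is provided by the undrained shear strength acting along the arc:
M_R = s_u·L_a·R = 58·14.70·12.0 = 10231.2 kN·m/m
M_D = W·d = 769·2.87 = 2207.0 kN·m/m
FS = M_R / M_D = 10231.2 / 2207.0 = 4.636

FS = 4.64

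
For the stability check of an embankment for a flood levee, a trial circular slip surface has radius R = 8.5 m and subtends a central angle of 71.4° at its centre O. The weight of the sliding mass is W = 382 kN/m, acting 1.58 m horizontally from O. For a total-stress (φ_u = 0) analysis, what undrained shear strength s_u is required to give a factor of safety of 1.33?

FS = s_u·L_a·R / (W·d), so s_u = FS·W·d / (L_a·R).
Arc length L_a = R·θ = 8.5·(71.4°·π/180) = 8.5·1.2462 = 10.59 m
s_u = 1.33·382·1.58 / (10.59·8.5) = 802.7 / 90.04 = 8.92 kPa

s_u = 8.9 kPa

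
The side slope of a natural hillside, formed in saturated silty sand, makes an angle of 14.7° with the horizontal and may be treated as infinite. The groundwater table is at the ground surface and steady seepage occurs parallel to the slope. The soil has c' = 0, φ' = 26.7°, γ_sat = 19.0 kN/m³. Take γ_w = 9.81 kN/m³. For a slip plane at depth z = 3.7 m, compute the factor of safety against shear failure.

With seepage parallel to the slope and the water table at the surface, the effective normal stress on the slip plane uses the buoyant unit weight γ' = γ_sat − γ_w while the driving shear stress uses γ_sat:
FS = [c' + γ' z cos²β tanφ'] / [γ_sat z sinβ cosβ]
(For c' = 0 this reduces to FS = (γ'/γ_sat)·tanφ'/tanβ.)
γ' = 19.0 − 9.81 = 9.19 kN/m³
Numerator = 0.0 + 9.19·3.7·cos²14.7°·tan26.7° = 0.0 + 9.19·3.7·0.9356·0.5029 = 16.000 kPa
Denominator = 19.0·3.7·sin14.7°·cos14.7° = 19.0·3.7·0.2538·0.9673 = 17.255 kPa
FS = 16.000 / 17.255 = 0.927

FS = 0.93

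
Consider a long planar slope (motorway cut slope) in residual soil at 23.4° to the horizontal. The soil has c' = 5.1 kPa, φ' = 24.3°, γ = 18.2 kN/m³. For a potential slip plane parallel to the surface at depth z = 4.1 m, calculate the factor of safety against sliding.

FS = 1.23

For an infinite slope with a slip plane parallel to the surface (no pore pressure): FS = [c' + γz cos²β tanφ'] / [γz sinβ cosβ].
γz = 18.2·4.1 = 74.62 kN/m²
Numerator = 5.1 + 74.62·cos²23.4°·tan24.3° = 5.1 + 74.62·0.8423·0.4515 = 33.478 kPa
Denominator = 74.62·sin23.4°·cos23.4° = 74.62·0.3971·0.9178 = 27.198 kPa
FS = 33.478 / 27.198 = 1.231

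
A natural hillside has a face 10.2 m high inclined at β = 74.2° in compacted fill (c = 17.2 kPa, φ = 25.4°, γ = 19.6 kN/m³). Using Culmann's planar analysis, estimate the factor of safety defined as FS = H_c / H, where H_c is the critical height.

FS = 0.88

H_c = (4c/γ) · sinβ cosφ / [1 − cos(β − φ)]
    = (4·17.2/19.6) · sin74.2°·cos25.4° / [1 − cos48.8°]
    = 3.510 · 0.8692 / 0.3413 = 8.94 m
FS = H_c / H = 8.94 / 10.2 = 0.876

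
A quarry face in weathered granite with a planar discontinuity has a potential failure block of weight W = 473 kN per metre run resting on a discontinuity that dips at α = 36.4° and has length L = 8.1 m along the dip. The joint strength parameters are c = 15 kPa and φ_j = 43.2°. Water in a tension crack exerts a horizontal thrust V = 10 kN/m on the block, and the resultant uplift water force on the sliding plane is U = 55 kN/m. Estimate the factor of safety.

Resolving the block weight along and normal to the plane and applying the Mohr–Coulomb strength on the joint:
N' = W cosα − U − V sinα = 473·cos36.4° − 55 − 10·sin36.4° = 319.8 kN/m
Driving force T = W sinα + V cosα = 473·sin36.4° + 10·cos36.4° = 288.7 kN/m
Resisting force R = c·L + N'·tanφ_j = 15·8.1 + 319.8·tan43.2° = 121.5 + 300.3 = 421.8 kN/m
FS = R / T = 421.8 / 288.7 = 1.461

FS = 1.46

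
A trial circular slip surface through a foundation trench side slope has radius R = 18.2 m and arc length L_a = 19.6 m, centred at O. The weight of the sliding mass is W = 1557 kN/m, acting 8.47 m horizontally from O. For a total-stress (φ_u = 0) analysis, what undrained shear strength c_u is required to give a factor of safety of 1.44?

c_u = 53.2 kPa

FS = c_u·L_a·R / (W·d), so c_u = FS·W·d / (L_a·R).
c_u = 1.44·1557·8.47 / (19.60·18.2) = 18990.4 / 356.72 = 53.24 kPa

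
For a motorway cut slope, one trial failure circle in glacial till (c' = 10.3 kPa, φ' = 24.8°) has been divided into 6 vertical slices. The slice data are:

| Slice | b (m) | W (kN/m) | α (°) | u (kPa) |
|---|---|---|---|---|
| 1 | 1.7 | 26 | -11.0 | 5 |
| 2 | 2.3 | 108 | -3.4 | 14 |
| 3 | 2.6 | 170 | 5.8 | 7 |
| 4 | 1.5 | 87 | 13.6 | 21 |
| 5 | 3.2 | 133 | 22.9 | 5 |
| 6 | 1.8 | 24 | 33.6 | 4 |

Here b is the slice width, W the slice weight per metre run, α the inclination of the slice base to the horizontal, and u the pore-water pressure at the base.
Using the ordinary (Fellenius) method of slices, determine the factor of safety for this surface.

FS = 3.64

Ordinary method of slices: FS = Σ[c'·Δl_i + (W_i cosα_i − u_i·Δl_i)·tanφ'] / Σ W_i sinα_i, with Δl_i = b_i / cosα_i.
Slice 1: Δl = 1.7/cos(-11.0°) = 1.732 m; N'_1 = 26·cos(-11.0°) − 5·1.732 = 16.9; c'Δl = 17.84; W sinα = -5.0
Slice 2: Δl = 2.3/cos(-3.4°) = 2.304 m; N'_2 = 108·cos(-3.4°) − 14·2.304 = 75.6; c'Δl = 23.73; W sinα = -6.4
Slice 3: Δl = 2.6/cos5.8° = 2.613 m; N'_3 = 170·cos5.8° − 7·2.613 = 150.8; c'Δl = 26.92; W sinα = 17.2
Slice 4: Δl = 1.5/cos13.6° = 1.543 m; N'_4 = 87·cos13.6° − 21·1.543 = 52.2; c'Δl = 15.90; W sinα = 20.5
Slice 5: Δl = 3.2/cos22.9° = 3.474 m; N'_5 = 133·cos22.9° − 5·3.474 = 105.1; c'Δl = 35.78; W sinα = 51.8
Slice 6: Δl = 1.8/cos33.6° = 2.161 m; N'_6 = 24·cos33.6° − 4·2.161 = 11.3; c'Δl = 22.26; W sinα = 13.3
Σc'Δl = 142.4 kN/m; ΣN' = 411.9 kN/m; ΣW sinα = 91.3 kN/m
Resisting = 142.4 + 411.9·tan24.8° = 142.4 + 190.3 = 332.7 kN/m
FS = 332.7 / 91.3 = 3.644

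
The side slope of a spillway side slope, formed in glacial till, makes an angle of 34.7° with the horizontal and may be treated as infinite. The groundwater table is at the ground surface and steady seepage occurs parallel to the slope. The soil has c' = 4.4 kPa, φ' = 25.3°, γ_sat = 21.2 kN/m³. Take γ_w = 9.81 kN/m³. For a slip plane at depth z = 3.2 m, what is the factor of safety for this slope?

With seepage parallel to the slope and the water table at the surface, the effective normal stress on the slip plane uses the buoyant unit weight γ' = γ_sat − γ_w while the driving shear stress uses γ_sat:
FS = [c' + γ' z cos²β tanφ'] / [γ_sat z sinβ cosβ]
γ' = 21.2 − 9.81 = 11.39 kN/m³
Numerator = 4.4 + 11.39·3.2·cos²34.7°·tan25.3° = 4.4 + 11.39·3.2·0.6759·0.4727 = 16.045 kPa
Denominator = 21.2·3.2·sin34.7°·cos34.7° = 21.2·3.2·0.5693·0.8221 = 31.751 kPa
FS = 16.045 / 31.751 = 0.505

FS = 0.51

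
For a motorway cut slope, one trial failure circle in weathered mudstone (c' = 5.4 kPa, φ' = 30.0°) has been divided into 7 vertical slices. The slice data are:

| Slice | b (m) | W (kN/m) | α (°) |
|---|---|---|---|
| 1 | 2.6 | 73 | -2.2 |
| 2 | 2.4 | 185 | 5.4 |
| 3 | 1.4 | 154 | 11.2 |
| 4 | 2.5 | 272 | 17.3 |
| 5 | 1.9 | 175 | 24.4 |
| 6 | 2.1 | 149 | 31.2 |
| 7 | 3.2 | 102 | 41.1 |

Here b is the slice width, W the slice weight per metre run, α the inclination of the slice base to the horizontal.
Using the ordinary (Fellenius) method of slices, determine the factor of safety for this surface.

FS = 2.02

Ordinary method of slices: FS = Σ[c'·Δl_i + (W_i cosα_i)·tanφ'] / Σ W_i sinα_i, with Δl_i = b_i / cosα_i.
Slice 1: Δl = 2.6/cos(-2.2°) = 2.602 m; N'_1 = 73·cos(-2.2°) = 72.9; c'Δl = 14.05; W sinα = -2.8
Slice 2: Δl = 2.4/cos5.4° = 2.411 m; N'_2 = 185·cos5.4° = 184.2; c'Δl = 13.02; W sinα = 17.4
Slice 3: Δl = 1.4/cos11.2° = 1.427 m; N'_3 = 154·cos11.2° = 151.1; c'Δl = 7.71; W sinα = 29.9
Slice 4: Δl = 2.5/cos17.3° = 2.618 m; N'_4 = 272·cos17.3° = 259.7; c'Δl = 14.14; W sinα = 80.9
Slice 5: Δl = 1.9/cos24.4° = 2.086 m; N'_5 = 175·cos24.4° = 159.4; c'Δl = 11.27; W sinα = 72.3
Slice 6: Δl = 2.1/cos31.2° = 2.455 m; N'_6 = 149·cos31.2° = 127.4; c'Δl = 13.26; W sinα = 77.2
Slice 7: Δl = 3.2/cos41.1° = 4.246 m; N'_7 = 102·cos41.1° = 76.9; c'Δl = 22.93; W sinα = 67.1
Σc'Δl = 96.4 kN/m; ΣN' = 1031.6 kN/m; ΣW sinα = 341.9 kN/m
Resisting = 96.4 + 1031.6·tan30.0° = 96.4 + 595.6 = 691.9 kN/m
FS = 691.9 / 341.9 = 2.024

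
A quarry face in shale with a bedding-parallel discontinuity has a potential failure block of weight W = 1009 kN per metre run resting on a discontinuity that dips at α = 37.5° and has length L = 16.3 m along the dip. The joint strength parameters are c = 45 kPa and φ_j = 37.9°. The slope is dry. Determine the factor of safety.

FS = 2.21

Resolving the block weight along and normal to the plane and applying the Mohr–Coulomb strength on the joint:
N' = W cosα = 1009·cos37.5° = 800.5 kN/m
Driving force T = W sinα = 1009·sin37.5° = 614.2 kN/m
Resisting force R = c·L + N'·tanφ_j = 45·16.3 + 800.5·tan37.9° = 733.5 + 623.2 = 1356.7 kN/m
FS = R / T = 1356.7 / 614.2 = 2.209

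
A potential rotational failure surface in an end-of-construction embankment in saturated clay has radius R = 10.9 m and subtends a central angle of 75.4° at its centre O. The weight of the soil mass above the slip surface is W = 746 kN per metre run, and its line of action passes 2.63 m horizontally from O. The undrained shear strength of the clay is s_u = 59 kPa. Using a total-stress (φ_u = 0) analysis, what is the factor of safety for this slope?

Taking moments about the centre O, the resisting moment is provided by the undrained shear strength acting along the arc:
Arc length L_a = R·θ = 10.9·(75.4°·π/180) = 10.9·1.3160 = 14.34 m
M_R = s_u·L_a·R = 59·14.34·10.9 = 9224.7 kN·m/m
M_D = W·d = 746·2.63 = 1962.0 kN·m/m
FS = M_R / M_D = 9224.7 / 1962.0 = 4.702

FS = 4.70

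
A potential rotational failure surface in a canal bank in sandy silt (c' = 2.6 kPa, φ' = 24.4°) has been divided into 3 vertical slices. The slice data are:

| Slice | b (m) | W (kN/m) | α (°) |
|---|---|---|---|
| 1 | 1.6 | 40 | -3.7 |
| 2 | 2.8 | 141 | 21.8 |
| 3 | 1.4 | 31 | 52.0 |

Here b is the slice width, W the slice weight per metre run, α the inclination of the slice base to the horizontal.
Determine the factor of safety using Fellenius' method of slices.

FS = 1.40

Ordinary method of slices: FS = Σ[c'·Δl_i + (W_i cosα_i)·tanφ'] / Σ W_i sinα_i, with Δl_i = b_i / cosα_i.
Slice 1: Δl = 1.6/cos(-3.7°) = 1.603 m; N'_1 = 40·cos(-3.7°) = 39.9; c'Δl = 4.17; W sinα = -2.6
Slice 2: Δl = 2.8/cos21.8° = 3.016 m; N'_2 = 141·cos21.8° = 130.9; c'Δl = 7.84; W sinα = 52.4
Slice 3: Δl = 1.4/cos52.0° = 2.274 m; N'_3 = 31·cos52.0° = 19.1; c'Δl = 5.91; W sinα = 24.4
Σc'Δl = 17.9 kN/m; ΣN' = 189.9 kN/m; ΣW sinα = 74.2 kN/m
Resisting = 17.9 + 189.9·tan24.4° = 17.9 + 86.2 = 104.1 kN/m
FS = 104.1 / 74.2 = 1.402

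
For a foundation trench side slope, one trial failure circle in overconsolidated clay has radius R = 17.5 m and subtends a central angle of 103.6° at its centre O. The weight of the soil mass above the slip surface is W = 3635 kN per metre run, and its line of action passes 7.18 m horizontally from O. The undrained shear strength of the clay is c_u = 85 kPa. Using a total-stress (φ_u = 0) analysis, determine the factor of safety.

Taking moments about the centre O, the resisting moment is provided by the undrained shear strength acting along the arc:
Arc length L_a = R·θ = 17.5·(103.6°·π/180) = 17.5·1.8082 = 31.64 m
M_R = c_u·L_a·R = 85·31.64·17.5 = 47068.7 kN·m/m
M_D = W·d = 3635·7.18 = 26099.3 kN·m/m
FS = M_R / M_D = 47068.7 / 26099.3 = 1.803

FS = 1.80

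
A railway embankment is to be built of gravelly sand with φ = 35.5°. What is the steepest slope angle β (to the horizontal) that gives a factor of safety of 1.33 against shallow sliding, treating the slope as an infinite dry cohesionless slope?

For an infinite dry cohesionless slope FS = tanφ/tanβ, so tanβ = tanφ / FS.
tanβ = tan35.5° / 1.33 = 0.7133 / 1.33 = 0.5363
β = arctan(0.5363) = 28.21°

β = 28.2°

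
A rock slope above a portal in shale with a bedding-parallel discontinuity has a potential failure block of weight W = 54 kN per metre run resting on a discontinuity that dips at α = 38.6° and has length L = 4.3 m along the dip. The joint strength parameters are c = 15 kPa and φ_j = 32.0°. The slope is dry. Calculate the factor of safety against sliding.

Resolving the block weight along and normal to the plane and applying the Mohr–Coulomb strength on the joint:
N' = W cosα = 54·cos38.6° = 42.2 kN/m
Driving force T = W sinα = 54·sin38.6° = 33.7 kN/m
Resisting force R = c·L + N'·tanφ_j = 15·4.3 + 42.2·tan32.0° = 64.5 + 26.4 = 90.9 kN/m
FS = R / T = 90.9 / 33.7 = 2.697

FS = 2.70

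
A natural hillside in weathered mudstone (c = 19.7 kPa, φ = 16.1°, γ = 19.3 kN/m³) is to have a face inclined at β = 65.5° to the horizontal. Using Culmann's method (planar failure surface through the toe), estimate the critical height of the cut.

Culmann's analysis gives the critical failure plane at α_cr = (β + φ)/2 = (65.5 + 16.1)/2 = 40.8°, and the critical height
H_c = (4c/γ) · sinβ cosφ / [1 − cos(β − φ)]
    = (4·19.7/19.3) · sin65.5°·cos16.1° / [1 − cos(49.4°)]
    = 4.083 · 0.9100·0.9608 / [1 − 0.6508]
    = 4.083 · 0.8743 / 0.3492
    = 10.22 m

H_c = 10.22 m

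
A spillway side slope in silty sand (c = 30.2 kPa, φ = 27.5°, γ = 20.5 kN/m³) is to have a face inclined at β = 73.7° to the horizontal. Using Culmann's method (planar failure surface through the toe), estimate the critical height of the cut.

H_c = 16.30 m

Culmann's analysis gives the critical failure plane at α_cr = (β + φ)/2 = (73.7 + 27.5)/2 = 50.6°, and the critical height
H_c = (4c/γ) · sinβ cosφ / [1 − cos(β − φ)]
    = (4·30.2/20.5) · sin73.7°·cos27.5° / [1 − cos(46.2°)]
    = 5.893 · 0.9598·0.8870 / [1 − 0.6921]
    = 5.893 · 0.8514 / 0.3079
    = 16.30 m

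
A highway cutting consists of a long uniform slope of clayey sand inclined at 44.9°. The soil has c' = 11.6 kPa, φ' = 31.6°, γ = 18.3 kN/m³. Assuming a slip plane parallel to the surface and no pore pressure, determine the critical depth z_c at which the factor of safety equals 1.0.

Setting FS = 1.00 in FS = [c' + γz cos²β tanφ'] / [γz sinβ cosβ] and solving for z:
z = c' / [γ cosβ (FS·sinβ − cosβ·tanφ')]
  = 11.6 / [18.3·cos44.9°·(1.00·sin44.9° − cos44.9°·tan31.6°)]
  = 11.6 / [18.3·0.7083·(1.00·0.7059 − 0.7083·0.6152)]
  = 11.6 / 3.5012 = 3.313 m

z_c = 3.31 m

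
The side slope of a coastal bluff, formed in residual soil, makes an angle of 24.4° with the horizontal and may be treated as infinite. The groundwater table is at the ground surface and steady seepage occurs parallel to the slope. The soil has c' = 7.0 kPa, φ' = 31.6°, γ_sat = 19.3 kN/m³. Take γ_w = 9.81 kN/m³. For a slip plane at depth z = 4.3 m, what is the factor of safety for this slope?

FS = 0.89

With seepage parallel to the slope and the water table at the surface, the effective normal stress on the slip plane uses the buoyant unit weight γ' = γ_sat − γ_w while the driving shear stress uses γ_sat:
FS = [c' + γ' z cos²β tanφ'] / [γ_sat z sinβ cosβ]
γ' = 19.3 − 9.81 = 9.49 kN/m³
Numerator = 7.0 + 9.49·4.3·cos²24.4°·tan31.6° = 7.0 + 9.49·4.3·0.8293·0.6152 = 27.820 kPa
Denominator = 19.3·4.3·sin24.4°·cos24.4° = 19.3·4.3·0.4131·0.9107 = 31.221 kPa
FS = 27.820 / 31.221 = 0.891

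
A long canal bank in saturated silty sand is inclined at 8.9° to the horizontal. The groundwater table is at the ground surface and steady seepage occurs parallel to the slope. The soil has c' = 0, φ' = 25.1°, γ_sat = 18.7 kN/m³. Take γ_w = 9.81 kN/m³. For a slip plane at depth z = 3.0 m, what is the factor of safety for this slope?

FS = 1.42

With seepage parallel to the slope and the water table at the surface, the effective normal stress on the slip plane uses the buoyant unit weight γ' = γ_sat − γ_w while the driving shear stress uses γ_sat:
FS = [c' + γ' z cos²β tanφ'] / [γ_sat z sinβ cosβ]
(For c' = 0 this reduces to FS = (γ'/γ_sat)·tanφ'/tanβ.)
γ' = 18.7 − 9.81 = 8.89 kN/m³
Numerator = 0.0 + 8.89·3.0·cos²8.9°·tan25.1° = 0.0 + 8.89·3.0·0.9761·0.4684 = 12.194 kPa
Denominator = 18.7·3.0·sin8.9°·cos8.9° = 18.7·3.0·0.1547·0.9880 = 8.575 kPa
FS = 12.194 / 8.575 = 1.422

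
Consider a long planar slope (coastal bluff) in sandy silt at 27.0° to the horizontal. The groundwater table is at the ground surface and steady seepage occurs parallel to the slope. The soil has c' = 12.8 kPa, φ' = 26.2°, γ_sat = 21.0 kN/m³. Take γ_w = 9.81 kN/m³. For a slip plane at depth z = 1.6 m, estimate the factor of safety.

With seepage parallel to the slope and the water table at the surface, the effective normal stress on the slip plane uses the buoyant unit weight γ' = γ_sat − γ_w while the driving shear stress uses γ_sat:
FS = [c' + γ' z cos²β tanφ'] / [γ_sat z sinβ cosβ]
γ' = 21.0 − 9.81 = 11.19 kN/m³
Numerator = 12.8 + 11.19·1.6·cos²27.0°·tan26.2° = 12.8 + 11.19·1.6·0.7939·0.4921 = 19.794 kPa
Denominator = 21.0·1.6·sin27.0°·cos27.0° = 21.0·1.6·0.4540·0.8910 = 13.591 kPa
FS = 19.794 / 13.591 = 1.456

FS = 1.46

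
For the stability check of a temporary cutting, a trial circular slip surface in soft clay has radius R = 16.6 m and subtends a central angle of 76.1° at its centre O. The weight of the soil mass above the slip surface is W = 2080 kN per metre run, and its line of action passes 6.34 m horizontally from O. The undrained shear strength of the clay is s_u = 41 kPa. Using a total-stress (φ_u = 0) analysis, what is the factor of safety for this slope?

Taking moments about the centre O, the resisting moment is provided by the undrained shear strength acting along the arc:
Arc length L_a = R·θ = 16.6·(76.1°·π/180) = 16.6·1.3282 = 22.05 m
M_R = s_u·L_a·R = 41·22.05·16.6 = 15005.9 kN·m/m
M_D = W·d = 2080·6.34 = 13187.2 kN·m/m
FS = M_R / M_D = 15005.9 / 13187.2 = 1.138

FS = 1.14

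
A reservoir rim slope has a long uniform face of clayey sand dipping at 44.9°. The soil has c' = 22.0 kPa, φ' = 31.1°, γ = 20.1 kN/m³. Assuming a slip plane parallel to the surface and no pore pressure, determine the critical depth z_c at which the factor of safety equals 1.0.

z_c = 5.55 m

Setting FS = 1.00 in FS = [c' + γz cos²β tanφ'] / [γz sinβ cosβ] and solving for z:
z = c' / [γ cosβ (FS·sinβ − cosβ·tanφ')]
  = 22.0 / [20.1·cos44.9°·(1.00·sin44.9° − cos44.9°·tan31.1°)]
  = 22.0 / [20.1·0.7083·(1.00·0.7059 − 0.7083·0.6032)]
  = 22.0 / 3.9662 = 5.547 m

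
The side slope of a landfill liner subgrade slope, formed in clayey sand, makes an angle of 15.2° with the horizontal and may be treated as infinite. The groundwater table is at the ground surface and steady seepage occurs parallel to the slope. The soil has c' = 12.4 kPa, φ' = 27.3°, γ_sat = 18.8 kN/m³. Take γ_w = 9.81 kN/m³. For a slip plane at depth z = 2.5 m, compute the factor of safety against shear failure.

FS = 1.95

With seepage parallel to the slope and the water table at the surface, the effective normal stress on the slip plane uses the buoyant unit weight γ' = γ_sat − γ_w while the driving shear stress uses γ_sat:
FS = [c' + γ' z cos²β tanφ'] / [γ_sat z sinβ cosβ]
γ' = 18.8 − 9.81 = 8.99 kN/m³
Numerator = 12.4 + 8.99·2.5·cos²15.2°·tan27.3° = 12.4 + 8.99·2.5·0.9313·0.5161 = 23.203 kPa
Denominator = 18.8·2.5·sin15.2°·cos15.2° = 18.8·2.5·0.2622·0.9650 = 11.892 kPa
FS = 23.203 / 11.892 = 1.951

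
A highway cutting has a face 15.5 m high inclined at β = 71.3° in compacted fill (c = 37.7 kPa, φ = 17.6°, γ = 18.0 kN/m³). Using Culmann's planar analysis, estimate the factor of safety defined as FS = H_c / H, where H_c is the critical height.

FS = 1.20

H_c = (4c/γ) · sinβ cosφ / [1 − cos(β − φ)]
    = (4·37.7/18.0) · sin71.3°·cos17.6° / [1 − cos53.7°]
    = 8.378 · 0.9029 / 0.4080 = 18.54 m
FS = H_c / H = 18.54 / 15.5 = 1.196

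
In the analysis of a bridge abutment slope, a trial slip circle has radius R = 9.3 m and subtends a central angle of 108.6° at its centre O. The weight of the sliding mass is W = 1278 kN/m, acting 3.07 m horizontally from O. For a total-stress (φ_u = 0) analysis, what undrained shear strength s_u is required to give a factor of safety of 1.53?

FS = s_u·L_a·R / (W·d), so s_u = FS·W·d / (L_a·R).
Arc length L_a = R·θ = 9.3·(108.6°·π/180) = 9.3·1.8954 = 17.63 m
s_u = 1.53·1278·3.07 / (17.63·9.3) = 6002.9 / 163.94 = 36.62 kPa

s_u = 36.6 kPa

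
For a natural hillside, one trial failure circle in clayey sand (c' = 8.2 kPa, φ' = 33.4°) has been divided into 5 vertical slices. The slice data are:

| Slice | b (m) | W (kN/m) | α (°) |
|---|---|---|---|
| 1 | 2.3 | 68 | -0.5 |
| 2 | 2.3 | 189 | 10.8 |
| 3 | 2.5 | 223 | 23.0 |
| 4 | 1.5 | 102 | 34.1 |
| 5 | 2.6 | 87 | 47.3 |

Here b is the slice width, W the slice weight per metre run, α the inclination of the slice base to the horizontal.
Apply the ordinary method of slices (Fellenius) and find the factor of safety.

FS = 2.07

Ordinary method of slices: FS = Σ[c'·Δl_i + (W_i cosα_i)·tanφ'] / Σ W_i sinα_i, with Δl_i = b_i / cosα_i.
Slice 1: Δl = 2.3/cos(-0.5°) = 2.300 m; N'_1 = 68·cos(-0.5°) = 68.0; c'Δl = 18.86; W sinα = -0.6
Slice 2: Δl = 2.3/cos10.8° = 2.341 m; N'_2 = 189·cos10.8° = 185.7; c'Δl = 19.20; W sinα = 35.4
Slice 3: Δl = 2.5/cos23.0° = 2.716 m; N'_3 = 223·cos23.0° = 205.3; c'Δl = 22.27; W sinα = 87.1
Slice 4: Δl = 1.5/cos34.1° = 1.811 m; N'_4 = 102·cos34.1° = 84.5; c'Δl = 14.85; W sinα = 57.2
Slice 5: Δl = 2.6/cos47.3° = 3.834 m; N'_5 = 87·cos47.3° = 59.0; c'Δl = 31.44; W sinα = 63.9
Σc'Δl = 106.6 kN/m; ΣN' = 602.4 kN/m; ΣW sinα = 243.1 kN/m
Resisting = 106.6 + 602.4·tan33.4° = 106.6 + 397.2 = 503.8 kN/m
FS = 503.8 / 243.1 = 2.073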